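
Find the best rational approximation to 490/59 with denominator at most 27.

Expand x = 490/59 as a continued fraction with the Euclidean algorithm:
  490 = 8*59 + 18, so a_0 = 8.
  59 = 3*18 + 5, so a_1 = 3.
  18 = 3*5 + 3, so a_2 = 3.
  5 = 1*3 + 2, so a_3 = 1.
  3 = 1*2 + 1, so a_4 = 1.
  2 = 2*1 + 0, so a_5 = 2.
so x = [8; 3, 3, 1, 1, 2].
Convergents (p_i = a_i*p_{i-1} + p_{i-2}, q_i = a_i*q_{i-1} + q_{i-2} with p_{-2}=0, p_{-1}=1, q_{-2}=1, q_{-1}=0), until the denominator exceeds 27:
  i=0: a_0=8, p_0 = 8*1 + 0 = 8, q_0 = 8*0 + 1 = 1.
  i=1: a_1=3, p_1 = 3*8 + 1 = 25, q_1 = 3*1 + 0 = 3.
  i=2: a_2=3, p_2 = 3*25 + 8 = 83, q_2 = 3*3 + 1 = 10.
  i=3: a_3=1, p_3 = 1*83 + 25 = 108, q_3 = 1*10 + 3 = 13.
  i=4: a_4=1, p_4 = 1*108 + 83 = 191, q_4 = 1*13 + 10 = 23.
  i=5: a_5=2, p_5 = 2*191 + 108 = 490, q_5 = 2*23 + 13 = 59.
q_5 = 59 > 27, so the last convergent with denominator <= 27 is p_4/q_4 = 191/23.
The closest fraction with denominator <= 27 is either p_4/q_4 or the intermediate fraction (k*p_4 + p_3)/(k*q_4 + q_3) with the largest k >= 1 whose denominator stays <= 27; these approach x as k grows, and every other convergent or intermediate fraction in range is farther away.
Largest k: floor((27 - q_3)/q_4) = floor((27 - 13)/23) = 0.
Since k = 0, no intermediate fraction beyond p_4/q_4 has denominator <= 27, so the convergent 191/23 is the closest (its error is |490*23 - 191*59|/(59*23) = 1/1357).

191/23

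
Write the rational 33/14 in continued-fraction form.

Run the Euclidean algorithm on 33 and 14; the successive quotients are the partial quotients a_0, a_1, ... (each step inverts the fractional part left over by the previous one):
  33 = 2*14 + 5, so a_0 = 2.
  14 = 2*5 + 4, so a_1 = 2.
  5 = 1*4 + 1, so a_2 = 1.
  4 = 4*1 + 0, so a_3 = 4.
The remainder reaches 0 after 4 divisions, so the expansion has 4 partial quotients, read off in order.

[2; 2, 1, 4]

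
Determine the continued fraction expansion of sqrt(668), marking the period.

Write x_i = (sqrt(668) + m_i)/d_i with (m_0, d_0) = (0, 1). a_0 = floor(sqrt(668)) = 25, since 25^2 = 625 <= 668 < 676 = 26^2.
Iterate m_{i+1} = d_i*a_i - m_i, d_{i+1} = (668 - m_{i+1}^2)/d_i, a_{i+1} = floor((a_0 + m_{i+1})/d_{i+1}):
  m_1 = 1*25 - 0 = 25, d_1 = (668 - 25^2)/1 = 43/1 = 43, a_1 = floor((25 + 25)/43) = 1.
  m_2 = 43*1 - 25 = 18, d_2 = (668 - 18^2)/43 = 344/43 = 8, a_2 = floor((25 + 18)/8) = 5.
  m_3 = 8*5 - 18 = 22, d_3 = (668 - 22^2)/8 = 184/8 = 23, a_3 = floor((25 + 22)/23) = 2.
  m_4 = 23*2 - 22 = 24, d_4 = (668 - 24^2)/23 = 92/23 = 4, a_4 = floor((25 + 24)/4) = 12.
  m_5 = 4*12 - 24 = 24, d_5 = (668 - 24^2)/4 = 92/4 = 23, a_5 = floor((25 + 24)/23) = 2.
  m_6 = 23*2 - 24 = 22, d_6 = (668 - 22^2)/23 = 184/23 = 8, a_6 = floor((25 + 22)/8) = 5.
  m_7 = 8*5 - 22 = 18, d_7 = (668 - 18^2)/8 = 344/8 = 43, a_7 = floor((25 + 18)/43) = 1.
  m_8 = 43*1 - 18 = 25, d_8 = (668 - 25^2)/43 = 43/43 = 1, a_8 = floor((25 + 25)/1) = 50.
  m_9 = 1*50 - 25 = 25, d_9 = (668 - 25^2)/1 = 43/1 = 43: (m_9, d_9) = (m_1, d_1) = (25, 43), so from here the quotients repeat a_1, ..., a_8; the period length is 8.
Hence the expansion of sqrt(668) is a_0 = 25 followed by the repeating block 1, 5, 2, 12, 2, 5, 1, 50 (period 8).

[25; (1, 5, 2, 12, 2, 5, 1, 50)]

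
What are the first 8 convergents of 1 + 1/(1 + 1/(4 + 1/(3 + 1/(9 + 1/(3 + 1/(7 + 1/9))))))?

Using the convergent recurrence p_i = a_i*p_{i-1} + p_{i-2}, q_i = a_i*q_{i-1} + q_{i-2} with p_{-2}=0, p_{-1}=1, q_{-2}=1, q_{-1}=0:
  i=0: a_0=1, p_0 = 1*1 + 0 = 1, q_0 = 1*0 + 1 = 1.
  i=1: a_1=1, p_1 = 1*1 + 1 = 2, q_1 = 1*1 + 0 = 1.
  i=2: a_2=4, p_2 = 4*2 + 1 = 9, q_2 = 4*1 + 1 = 5.
  i=3: a_3=3, p_3 = 3*9 + 2 = 29, q_3 = 3*5 + 1 = 16.
  i=4: a_4=9, p_4 = 9*29 + 9 = 270, q_4 = 9*16 + 5 = 149.
  i=5: a_5=3, p_5 = 3*270 + 29 = 839, q_5 = 3*149 + 16 = 463.
  i=6: a_6=7, p_6 = 7*839 + 270 = 6143, q_6 = 7*463 + 149 = 3390.
  i=7: a_7=9, p_7 = 9*6143 + 839 = 56126, q_7 = 9*3390 + 463 = 30973.

1/1, 2/1, 9/5, 29/16, 270/149, 839/463, 6143/3390, 56126/30973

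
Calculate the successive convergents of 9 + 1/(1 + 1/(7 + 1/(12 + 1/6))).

Using the convergent recurrence p_i = a_i*p_{i-1} + p_{i-2}, q_i = a_i*q_{i-1} + q_{i-2} with p_{-2}=0, p_{-1}=1, q_{-2}=1, q_{-1}=0:
  i=0: a_0=9, p_0 = 9*1 + 0 = 9, q_0 = 9*0 + 1 = 1.
  i=1: a_1=1, p_1 = 1*9 + 1 = 10, q_1 = 1*1 + 0 = 1.
  i=2: a_2=7, p_2 = 7*10 + 9 = 79, q_2 = 7*1 + 1 = 8.
  i=3: a_3=12, p_3 = 12*79 + 10 = 958, q_3 = 12*8 + 1 = 97.
  i=4: a_4=6, p_4 = 6*958 + 79 = 5827, q_4 = 6*97 + 8 = 590.

9/1, 10/1, 79/8, 958/97, 5827/590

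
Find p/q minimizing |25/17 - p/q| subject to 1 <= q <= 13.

19/13

Expand x = 25/17 as a continued fraction with the Euclidean algorithm:
  25 = 1*17 + 8, so a_0 = 1.
  17 = 2*8 + 1, so a_1 = 2.
  8 = 8*1 + 0, so a_2 = 8.
so x = [1; 2, 8].
Convergents (p_i = a_i*p_{i-1} + p_{i-2}, q_i = a_i*q_{i-1} + q_{i-2} with p_{-2}=0, p_{-1}=1, q_{-2}=1, q_{-1}=0), until the denominator exceeds 13:
  i=0: a_0=1, p_0 = 1*1 + 0 = 1, q_0 = 1*0 + 1 = 1.
  i=1: a_1=2, p_1 = 2*1 + 1 = 3, q_1 = 2*1 + 0 = 2.
  i=2: a_2=8, p_2 = 8*3 + 1 = 25, q_2 = 8*2 + 1 = 17.
q_2 = 17 > 13, so the last convergent with denominator <= 13 is p_1/q_1 = 3/2.
The closest fraction with denominator <= 13 is either p_1/q_1 or the intermediate fraction (k*p_1 + p_0)/(k*q_1 + q_0) with the largest k >= 1 whose denominator stays <= 13; these approach x as k grows, and every other convergent or intermediate fraction in range is farther away.
Largest k: floor((13 - q_0)/q_1) = floor((13 - 1)/2) = 6.
That gives (6*3 + 1)/(6*2 + 1) = 19/13.
Compare the errors: |x - 3/2| = |25*2 - 3*17|/(17*2) = 1/34, and |x - 19/13| = |25*13 - 19*17|/(17*13) = 2/221.
Cross-multiplying, 2*34 = 68 < 221 = 1*221, so 2/221 is smaller: the intermediate fraction 19/13 is closer to x than 3/2.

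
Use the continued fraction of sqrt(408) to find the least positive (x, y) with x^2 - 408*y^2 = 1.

First expand sqrt(408) as a continued fraction. With x_i = (sqrt(408) + m_i)/d_i and (m_0, d_0) = (0, 1): a_0 = floor(sqrt(408)) = 20, since 20^2 = 400 <= 408 < 441 = 21^2.
Iterate m_{i+1} = d_i*a_i - m_i, d_{i+1} = (408 - m_{i+1}^2)/d_i, a_{i+1} = floor((a_0 + m_{i+1})/d_{i+1}):
  m_1 = 1*20 - 0 = 20, d_1 = (408 - 20^2)/1 = 8/1 = 8, a_1 = floor((20 + 20)/8) = 5.
  m_2 = 8*5 - 20 = 20, d_2 = (408 - 20^2)/8 = 8/8 = 1, a_2 = floor((20 + 20)/1) = 40.
  m_3 = 1*40 - 20 = 20, d_3 = (408 - 20^2)/1 = 8/1 = 8: (m_3, d_3) = (m_1, d_1) = (20, 8), so from here the quotients repeat a_1, a_2; the period length is 2.
So sqrt(408) = [20; (5, 40)] with period length k = 2.
k is even, so the fundamental solution of x^2 - 408y^2 = 1 is (p_{k-1}, q_{k-1}) = (p_1, q_1); compute convergents through index 1.
Convergents (p_i = a_i*p_{i-1} + p_{i-2}, q_i = a_i*q_{i-1} + q_{i-2} with p_{-2}=0, p_{-1}=1, q_{-2}=1, q_{-1}=0):
  i=0: a_0=20, p_0 = 20*1 + 0 = 20, q_0 = 20*0 + 1 = 1.
  i=1: a_1=5, p_1 = 5*20 + 1 = 101, q_1 = 5*1 + 0 = 5.
Check: 101^2 - 408*5^2 = 10201 - 10200 = 1, so (x, y) = (101, 5) solves the equation, and by the theorem it is the least positive solution.

(x, y) = (101, 5)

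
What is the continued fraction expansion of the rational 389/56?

Run the Euclidean algorithm on 389 and 56; the successive quotients are the partial quotients a_0, a_1, ... (each step inverts the fractional part left over by the previous one):
  389 = 6*56 + 53, so a_0 = 6.
  56 = 1*53 + 3, so a_1 = 1.
  53 = 17*3 + 2, so a_2 = 17.
  3 = 1*2 + 1, so a_3 = 1.
  2 = 2*1 + 0, so a_4 = 2.
The remainder reaches 0 after 5 divisions, so the expansion has 5 partial quotients, read off in order.

[6; 1, 17, 1, 2]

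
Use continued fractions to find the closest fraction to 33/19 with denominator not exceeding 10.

7/4

Expand x = 33/19 as a continued fraction with the Euclidean algorithm:
  33 = 1*19 + 14, so a_0 = 1.
  19 = 1*14 + 5, so a_1 = 1.
  14 = 2*5 + 4, so a_2 = 2.
  5 = 1*4 + 1, so a_3 = 1.
  4 = 4*1 + 0, so a_4 = 4.
so x = [1; 1, 2, 1, 4].
Convergents (p_i = a_i*p_{i-1} + p_{i-2}, q_i = a_i*q_{i-1} + q_{i-2} with p_{-2}=0, p_{-1}=1, q_{-2}=1, q_{-1}=0), until the denominator exceeds 10:
  i=0: a_0=1, p_0 = 1*1 + 0 = 1, q_0 = 1*0 + 1 = 1.
  i=1: a_1=1, p_1 = 1*1 + 1 = 2, q_1 = 1*1 + 0 = 1.
  i=2: a_2=2, p_2 = 2*2 + 1 = 5, q_2 = 2*1 + 1 = 3.
  i=3: a_3=1, p_3 = 1*5 + 2 = 7, q_3 = 1*3 + 1 = 4.
  i=4: a_4=4, p_4 = 4*7 + 5 = 33, q_4 = 4*4 + 3 = 19.
q_4 = 19 > 10, so the last convergent with denominator <= 10 is p_3/q_3 = 7/4.
The closest fraction with denominator <= 10 is either p_3/q_3 or the intermediate fraction (k*p_3 + p_2)/(k*q_3 + q_2) with the largest k >= 1 whose denominator stays <= 10; these approach x as k grows, and every other convergent or intermediate fraction in range is farther away.
Largest k: floor((10 - q_2)/q_3) = floor((10 - 3)/4) = 1.
That gives (1*7 + 5)/(1*4 + 3) = 12/7.
Compare the errors: |x - 7/4| = |33*4 - 7*19|/(19*4) = 1/76, and |x - 12/7| = |33*7 - 12*19|/(19*7) = 3/133.
Cross-multiplying, 1*133 = 133 < 228 = 3*76, so 1/76 is smaller: the convergent 7/4 is closer to x than 12/7.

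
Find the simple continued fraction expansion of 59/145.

Run the Euclidean algorithm on 59 and 145; the successive quotients are the partial quotients a_0, a_1, ... (each step inverts the fractional part left over by the previous one):
  59 = 0*145 + 59, so a_0 = 0.
  145 = 2*59 + 27, so a_1 = 2.
  59 = 2*27 + 5, so a_2 = 2.
  27 = 5*5 + 2, so a_3 = 5.
  5 = 2*2 + 1, so a_4 = 2.
  2 = 2*1 + 0, so a_5 = 2.
The remainder reaches 0 after 6 divisions, so the expansion has 6 partial quotients, read off in order.

[0; 2, 2, 5, 2, 2]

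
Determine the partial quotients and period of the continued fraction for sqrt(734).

Write x_i = (sqrt(734) + m_i)/d_i with (m_0, d_0) = (0, 1). a_0 = floor(sqrt(734)) = 27, since 27^2 = 729 <= 734 < 784 = 28^2.
Iterate m_{i+1} = d_i*a_i - m_i, d_{i+1} = (734 - m_{i+1}^2)/d_i, a_{i+1} = floor((a_0 + m_{i+1})/d_{i+1}):
  m_1 = 1*27 - 0 = 27, d_1 = (734 - 27^2)/1 = 5/1 = 5, a_1 = floor((27 + 27)/5) = 10.
  m_2 = 5*10 - 27 = 23, d_2 = (734 - 23^2)/5 = 205/5 = 41, a_2 = floor((27 + 23)/41) = 1.
  m_3 = 41*1 - 23 = 18, d_3 = (734 - 18^2)/41 = 410/41 = 10, a_3 = floor((27 + 18)/10) = 4.
  m_4 = 10*4 - 18 = 22, d_4 = (734 - 22^2)/10 = 250/10 = 25, a_4 = floor((27 + 22)/25) = 1.
  m_5 = 25*1 - 22 = 3, d_5 = (734 - 3^2)/25 = 725/25 = 29, a_5 = floor((27 + 3)/29) = 1.
  m_6 = 29*1 - 3 = 26, d_6 = (734 - 26^2)/29 = 58/29 = 2, a_6 = floor((27 + 26)/2) = 26.
  m_7 = 2*26 - 26 = 26, d_7 = (734 - 26^2)/2 = 58/2 = 29, a_7 = floor((27 + 26)/29) = 1.
  m_8 = 29*1 - 26 = 3, d_8 = (734 - 3^2)/29 = 725/29 = 25, a_8 = floor((27 + 3)/25) = 1.
  m_9 = 25*1 - 3 = 22, d_9 = (734 - 22^2)/25 = 250/25 = 10, a_9 = floor((27 + 22)/10) = 4.
  m_10 = 10*4 - 22 = 18, d_10 = (734 - 18^2)/10 = 410/10 = 41, a_10 = floor((27 + 18)/41) = 1.
  m_11 = 41*1 - 18 = 23, d_11 = (734 - 23^2)/41 = 205/41 = 5, a_11 = floor((27 + 23)/5) = 10.
  m_12 = 5*10 - 23 = 27, d_12 = (734 - 27^2)/5 = 5/5 = 1, a_12 = floor((27 + 27)/1) = 54.
  m_13 = 1*54 - 27 = 27, d_13 = (734 - 27^2)/1 = 5/1 = 5: (m_13, d_13) = (m_1, d_1) = (27, 5), so from here the quotients repeat a_1, ..., a_12; the period length is 12.
Hence the expansion of sqrt(734) is a_0 = 27 followed by the repeating block 10, 1, 4, 1, 1, 26, 1, 1, 4, 1, 10, 54 (period 12).

[27; (10, 1, 4, 1, 1, 26, 1, 1, 4, 1, 10, 54)]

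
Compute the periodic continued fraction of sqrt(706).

Write x_i = (sqrt(706) + m_i)/d_i with (m_0, d_0) = (0, 1). a_0 = floor(sqrt(706)) = 26, since 26^2 = 676 <= 706 < 729 = 27^2.
Iterate m_{i+1} = d_i*a_i - m_i, d_{i+1} = (706 - m_{i+1}^2)/d_i, a_{i+1} = floor((a_0 + m_{i+1})/d_{i+1}):
  m_1 = 1*26 - 0 = 26, d_1 = (706 - 26^2)/1 = 30/1 = 30, a_1 = floor((26 + 26)/30) = 1.
  m_2 = 30*1 - 26 = 4, d_2 = (706 - 4^2)/30 = 690/30 = 23, a_2 = floor((26 + 4)/23) = 1.
  m_3 = 23*1 - 4 = 19, d_3 = (706 - 19^2)/23 = 345/23 = 15, a_3 = floor((26 + 19)/15) = 3.
  m_4 = 15*3 - 19 = 26, d_4 = (706 - 26^2)/15 = 30/15 = 2, a_4 = floor((26 + 26)/2) = 26.
  m_5 = 2*26 - 26 = 26, d_5 = (706 - 26^2)/2 = 30/2 = 15, a_5 = floor((26 + 26)/15) = 3.
  m_6 = 15*3 - 26 = 19, d_6 = (706 - 19^2)/15 = 345/15 = 23, a_6 = floor((26 + 19)/23) = 1.
  m_7 = 23*1 - 19 = 4, d_7 = (706 - 4^2)/23 = 690/23 = 30, a_7 = floor((26 + 4)/30) = 1.
  m_8 = 30*1 - 4 = 26, d_8 = (706 - 26^2)/30 = 30/30 = 1, a_8 = floor((26 + 26)/1) = 52.
  m_9 = 1*52 - 26 = 26, d_9 = (706 - 26^2)/1 = 30/1 = 30: (m_9, d_9) = (m_1, d_1) = (26, 30), so from here the quotients repeat a_1, ..., a_8; the period length is 8.
Hence the expansion of sqrt(706) is a_0 = 26 followed by the repeating block 1, 1, 3, 26, 3, 1, 1, 52 (period 8).

[26; (1, 1, 3, 26, 3, 1, 1, 52)]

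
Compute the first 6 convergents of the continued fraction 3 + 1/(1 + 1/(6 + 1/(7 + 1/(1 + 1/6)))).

3/1, 4/1, 27/7, 193/50, 220/57, 1513/392

Using the convergent recurrence p_i = a_i*p_{i-1} + p_{i-2}, q_i = a_i*q_{i-1} + q_{i-2} with p_{-2}=0, p_{-1}=1, q_{-2}=1, q_{-1}=0:
  i=0: a_0=3, p_0 = 3*1 + 0 = 3, q_0 = 3*0 + 1 = 1.
  i=1: a_1=1, p_1 = 1*3 + 1 = 4, q_1 = 1*1 + 0 = 1.
  i=2: a_2=6, p_2 = 6*4 + 3 = 27, q_2 = 6*1 + 1 = 7.
  i=3: a_3=7, p_3 = 7*27 + 4 = 193, q_3 = 7*7 + 1 = 50.
  i=4: a_4=1, p_4 = 1*193 + 27 = 220, q_4 = 1*50 + 7 = 57.
  i=5: a_5=6, p_5 = 6*220 + 193 = 1513, q_5 = 6*57 + 50 = 392.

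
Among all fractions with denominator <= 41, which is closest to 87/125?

16/23

Expand x = 87/125 as a continued fraction with the Euclidean algorithm:
  87 = 0*125 + 87, so a_0 = 0.
  125 = 1*87 + 38, so a_1 = 1.
  87 = 2*38 + 11, so a_2 = 2.
  38 = 3*11 + 5, so a_3 = 3.
  11 = 2*5 + 1, so a_4 = 2.
  5 = 5*1 + 0, so a_5 = 5.
so x = [0; 1, 2, 3, 2, 5].
Convergents (p_i = a_i*p_{i-1} + p_{i-2}, q_i = a_i*q_{i-1} + q_{i-2} with p_{-2}=0, p_{-1}=1, q_{-2}=1, q_{-1}=0), until the denominator exceeds 41:
  i=0: a_0=0, p_0 = 0*1 + 0 = 0, q_0 = 0*0 + 1 = 1.
  i=1: a_1=1, p_1 = 1*0 + 1 = 1, q_1 = 1*1 + 0 = 1.
  i=2: a_2=2, p_2 = 2*1 + 0 = 2, q_2 = 2*1 + 1 = 3.
  i=3: a_3=3, p_3 = 3*2 + 1 = 7, q_3 = 3*3 + 1 = 10.
  i=4: a_4=2, p_4 = 2*7 + 2 = 16, q_4 = 2*10 + 3 = 23.
  i=5: a_5=5, p_5 = 5*16 + 7 = 87, q_5 = 5*23 + 10 = 125.
q_5 = 125 > 41, so the last convergent with denominator <= 41 is p_4/q_4 = 16/23.
The closest fraction with denominator <= 41 is either p_4/q_4 or the intermediate fraction (k*p_4 + p_3)/(k*q_4 + q_3) with the largest k >= 1 whose denominator stays <= 41; these approach x as k grows, and every other convergent or intermediate fraction in range is farther away.
Largest k: floor((41 - q_3)/q_4) = floor((41 - 10)/23) = 1.
That gives (1*16 + 7)/(1*23 + 10) = 23/33.
Compare the errors: |x - 16/23| = |87*23 - 16*125|/(125*23) = 1/2875, and |x - 23/33| = |87*33 - 23*125|/(125*33) = 4/4125.
Cross-multiplying, 1*4125 = 4125 < 11500 = 4*2875, so 1/2875 is smaller: the convergent 16/23 is closer to x than 23/33.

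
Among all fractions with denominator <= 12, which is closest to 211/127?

5/3

Expand x = 211/127 as a continued fraction with the Euclidean algorithm:
  211 = 1*127 + 84, so a_0 = 1.
  127 = 1*84 + 43, so a_1 = 1.
  84 = 1*43 + 41, so a_2 = 1.
  43 = 1*41 + 2, so a_3 = 1.
  41 = 20*2 + 1, so a_4 = 20.
  2 = 2*1 + 0, so a_5 = 2.
so x = [1; 1, 1, 1, 20, 2].
Convergents (p_i = a_i*p_{i-1} + p_{i-2}, q_i = a_i*q_{i-1} + q_{i-2} with p_{-2}=0, p_{-1}=1, q_{-2}=1, q_{-1}=0), until the denominator exceeds 12:
  i=0: a_0=1, p_0 = 1*1 + 0 = 1, q_0 = 1*0 + 1 = 1.
  i=1: a_1=1, p_1 = 1*1 + 1 = 2, q_1 = 1*1 + 0 = 1.
  i=2: a_2=1, p_2 = 1*2 + 1 = 3, q_2 = 1*1 + 1 = 2.
  i=3: a_3=1, p_3 = 1*3 + 2 = 5, q_3 = 1*2 + 1 = 3.
  i=4: a_4=20, p_4 = 20*5 + 3 = 103, q_4 = 20*3 + 2 = 62.
q_4 = 62 > 12, so the last convergent with denominator <= 12 is p_3/q_3 = 5/3.
The closest fraction with denominator <= 12 is either p_3/q_3 or the intermediate fraction (k*p_3 + p_2)/(k*q_3 + q_2) with the largest k >= 1 whose denominator stays <= 12; these approach x as k grows, and every other convergent or intermediate fraction in range is farther away.
Largest k: floor((12 - q_2)/q_3) = floor((12 - 2)/3) = 3.
That gives (3*5 + 3)/(3*3 + 2) = 18/11.
Compare the errors: |x - 5/3| = |211*3 - 5*127|/(127*3) = 2/381, and |x - 18/11| = |211*11 - 18*127|/(127*11) = 35/1397.
Cross-multiplying, 2*1397 = 2794 < 13335 = 35*381, so 2/381 is smaller: the convergent 5/3 is closer to x than 18/11.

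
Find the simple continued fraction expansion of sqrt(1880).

[43; (2, 1, 3, 1, 2, 86)]

Write x_i = (sqrt(1880) + m_i)/d_i with (m_0, d_0) = (0, 1). a_0 = floor(sqrt(1880)) = 43, since 43^2 = 1849 <= 1880 < 1936 = 44^2.
Iterate m_{i+1} = d_i*a_i - m_i, d_{i+1} = (1880 - m_{i+1}^2)/d_i, a_{i+1} = floor((a_0 + m_{i+1})/d_{i+1}):
  m_1 = 1*43 - 0 = 43, d_1 = (1880 - 43^2)/1 = 31/1 = 31, a_1 = floor((43 + 43)/31) = 2.
  m_2 = 31*2 - 43 = 19, d_2 = (1880 - 19^2)/31 = 1519/31 = 49, a_2 = floor((43 + 19)/49) = 1.
  m_3 = 49*1 - 19 = 30, d_3 = (1880 - 30^2)/49 = 980/49 = 20, a_3 = floor((43 + 30)/20) = 3.
  m_4 = 20*3 - 30 = 30, d_4 = (1880 - 30^2)/20 = 980/20 = 49, a_4 = floor((43 + 30)/49) = 1.
  m_5 = 49*1 - 30 = 19, d_5 = (1880 - 19^2)/49 = 1519/49 = 31, a_5 = floor((43 + 19)/31) = 2.
  m_6 = 31*2 - 19 = 43, d_6 = (1880 - 43^2)/31 = 31/31 = 1, a_6 = floor((43 + 43)/1) = 86.
  m_7 = 1*86 - 43 = 43, d_7 = (1880 - 43^2)/1 = 31/1 = 31: (m_7, d_7) = (m_1, d_1) = (43, 31), so from here the quotients repeat a_1, ..., a_6; the period length is 6.
Hence the expansion of sqrt(1880) is a_0 = 43 followed by the repeating block 2, 1, 3, 1, 2, 86 (period 6).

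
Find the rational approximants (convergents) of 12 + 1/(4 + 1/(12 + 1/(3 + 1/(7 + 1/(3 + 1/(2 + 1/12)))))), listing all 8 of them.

12/1, 49/4, 600/49, 1849/151, 13543/1106, 42478/3469, 98499/8044, 1224466/99997

Using the convergent recurrence p_i = a_i*p_{i-1} + p_{i-2}, q_i = a_i*q_{i-1} + q_{i-2} with p_{-2}=0, p_{-1}=1, q_{-2}=1, q_{-1}=0:
  i=0: a_0=12, p_0 = 12*1 + 0 = 12, q_0 = 12*0 + 1 = 1.
  i=1: a_1=4, p_1 = 4*12 + 1 = 49, q_1 = 4*1 + 0 = 4.
  i=2: a_2=12, p_2 = 12*49 + 12 = 600, q_2 = 12*4 + 1 = 49.
  i=3: a_3=3, p_3 = 3*600 + 49 = 1849, q_3 = 3*49 + 4 = 151.
  i=4: a_4=7, p_4 = 7*1849 + 600 = 13543, q_4 = 7*151 + 49 = 1106.
  i=5: a_5=3, p_5 = 3*13543 + 1849 = 42478, q_5 = 3*1106 + 151 = 3469.
  i=6: a_6=2, p_6 = 2*42478 + 13543 = 98499, q_6 = 2*3469 + 1106 = 8044.
  i=7: a_7=12, p_7 = 12*98499 + 42478 = 1224466, q_7 = 12*8044 + 3469 = 99997.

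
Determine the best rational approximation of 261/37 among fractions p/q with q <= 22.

134/19

Expand x = 261/37 as a continued fraction with the Euclidean algorithm:
  261 = 7*37 + 2, so a_0 = 7.
  37 = 18*2 + 1, so a_1 = 18.
  2 = 2*1 + 0, so a_2 = 2.
so x = [7; 18, 2].
Convergents (p_i = a_i*p_{i-1} + p_{i-2}, q_i = a_i*q_{i-1} + q_{i-2} with p_{-2}=0, p_{-1}=1, q_{-2}=1, q_{-1}=0), until the denominator exceeds 22:
  i=0: a_0=7, p_0 = 7*1 + 0 = 7, q_0 = 7*0 + 1 = 1.
  i=1: a_1=18, p_1 = 18*7 + 1 = 127, q_1 = 18*1 + 0 = 18.
  i=2: a_2=2, p_2 = 2*127 + 7 = 261, q_2 = 2*18 + 1 = 37.
q_2 = 37 > 22, so the last convergent with denominator <= 22 is p_1/q_1 = 127/18.
The closest fraction with denominator <= 22 is either p_1/q_1 or the intermediate fraction (k*p_1 + p_0)/(k*q_1 + q_0) with the largest k >= 1 whose denominator stays <= 22; these approach x as k grows, and every other convergent or intermediate fraction in range is farther away.
Largest k: floor((22 - q_0)/q_1) = floor((22 - 1)/18) = 1.
That gives (1*127 + 7)/(1*18 + 1) = 134/19.
Compare the errors: |x - 127/18| = |261*18 - 127*37|/(37*18) = 1/666, and |x - 134/19| = |261*19 - 134*37|/(37*19) = 1/703.
Cross-multiplying, 1*666 = 666 < 703 = 1*703, so 1/703 is smaller: the intermediate fraction 134/19 is closer to x than 127/18.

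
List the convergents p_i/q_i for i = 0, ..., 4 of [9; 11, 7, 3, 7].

Using the convergent recurrence p_i = a_i*p_{i-1} + p_{i-2}, q_i = a_i*q_{i-1} + q_{i-2} with p_{-2}=0, p_{-1}=1, q_{-2}=1, q_{-1}=0:
  i=0: a_0=9, p_0 = 9*1 + 0 = 9, q_0 = 9*0 + 1 = 1.
  i=1: a_1=11, p_1 = 11*9 + 1 = 100, q_1 = 11*1 + 0 = 11.
  i=2: a_2=7, p_2 = 7*100 + 9 = 709, q_2 = 7*11 + 1 = 78.
  i=3: a_3=3, p_3 = 3*709 + 100 = 2227, q_3 = 3*78 + 11 = 245.
  i=4: a_4=7, p_4 = 7*2227 + 709 = 16298, q_4 = 7*245 + 78 = 1793.

9/1, 100/11, 709/78, 2227/245, 16298/1793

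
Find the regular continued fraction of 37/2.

[18; 2]

Run the Euclidean algorithm on 37 and 2; the successive quotients are the partial quotients a_0, a_1, ... (each step inverts the fractional part left over by the previous one):
  37 = 18*2 + 1, so a_0 = 18.
  2 = 2*1 + 0, so a_1 = 2.
The remainder reaches 0 after 2 divisions, so the expansion has 2 partial quotients, read off in order.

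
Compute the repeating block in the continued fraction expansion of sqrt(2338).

Write x_i = (sqrt(2338) + m_i)/d_i with (m_0, d_0) = (0, 1). a_0 = floor(sqrt(2338)) = 48, since 48^2 = 2304 <= 2338 < 2401 = 49^2.
Iterate m_{i+1} = d_i*a_i - m_i, d_{i+1} = (2338 - m_{i+1}^2)/d_i, a_{i+1} = floor((a_0 + m_{i+1})/d_{i+1}):
  m_1 = 1*48 - 0 = 48, d_1 = (2338 - 48^2)/1 = 34/1 = 34, a_1 = floor((48 + 48)/34) = 2.
  m_2 = 34*2 - 48 = 20, d_2 = (2338 - 20^2)/34 = 1938/34 = 57, a_2 = floor((48 + 20)/57) = 1.
  m_3 = 57*1 - 20 = 37, d_3 = (2338 - 37^2)/57 = 969/57 = 17, a_3 = floor((48 + 37)/17) = 5.
  m_4 = 17*5 - 37 = 48, d_4 = (2338 - 48^2)/17 = 34/17 = 2, a_4 = floor((48 + 48)/2) = 48.
  m_5 = 2*48 - 48 = 48, d_5 = (2338 - 48^2)/2 = 34/2 = 17, a_5 = floor((48 + 48)/17) = 5.
  m_6 = 17*5 - 48 = 37, d_6 = (2338 - 37^2)/17 = 969/17 = 57, a_6 = floor((48 + 37)/57) = 1.
  m_7 = 57*1 - 37 = 20, d_7 = (2338 - 20^2)/57 = 1938/57 = 34, a_7 = floor((48 + 20)/34) = 2.
  m_8 = 34*2 - 20 = 48, d_8 = (2338 - 48^2)/34 = 34/34 = 1, a_8 = floor((48 + 48)/1) = 96.
  m_9 = 1*96 - 48 = 48, d_9 = (2338 - 48^2)/1 = 34/1 = 34: (m_9, d_9) = (m_1, d_1) = (48, 34), so from here the quotients repeat a_1, ..., a_8; the period length is 8.
Hence the expansion of sqrt(2338) is a_0 = 48 followed by the repeating block 2, 1, 5, 48, 5, 1, 2, 96 (period 8).

[48; (2, 1, 5, 48, 5, 1, 2, 96)]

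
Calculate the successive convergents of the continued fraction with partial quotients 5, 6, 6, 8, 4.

Using the convergent recurrence p_i = a_i*p_{i-1} + p_{i-2}, q_i = a_i*q_{i-1} + q_{i-2} with p_{-2}=0, p_{-1}=1, q_{-2}=1, q_{-1}=0:
  i=0: a_0=5, p_0 = 5*1 + 0 = 5, q_0 = 5*0 + 1 = 1.
  i=1: a_1=6, p_1 = 6*5 + 1 = 31, q_1 = 6*1 + 0 = 6.
  i=2: a_2=6, p_2 = 6*31 + 5 = 191, q_2 = 6*6 + 1 = 37.
  i=3: a_3=8, p_3 = 8*191 + 31 = 1559, q_3 = 8*37 + 6 = 302.
  i=4: a_4=4, p_4 = 4*1559 + 191 = 6427, q_4 = 4*302 + 37 = 1245.

5/1, 31/6, 191/37, 1559/302, 6427/1245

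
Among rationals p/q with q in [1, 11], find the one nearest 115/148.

7/9

Expand x = 115/148 as a continued fraction with the Euclidean algorithm:
  115 = 0*148 + 115, so a_0 = 0.
  148 = 1*115 + 33, so a_1 = 1.
  115 = 3*33 + 16, so a_2 = 3.
  33 = 2*16 + 1, so a_3 = 2.
  16 = 16*1 + 0, so a_4 = 16.
so x = [0; 1, 3, 2, 16].
Convergents (p_i = a_i*p_{i-1} + p_{i-2}, q_i = a_i*q_{i-1} + q_{i-2} with p_{-2}=0, p_{-1}=1, q_{-2}=1, q_{-1}=0), until the denominator exceeds 11:
  i=0: a_0=0, p_0 = 0*1 + 0 = 0, q_0 = 0*0 + 1 = 1.
  i=1: a_1=1, p_1 = 1*0 + 1 = 1, q_1 = 1*1 + 0 = 1.
  i=2: a_2=3, p_2 = 3*1 + 0 = 3, q_2 = 3*1 + 1 = 4.
  i=3: a_3=2, p_3 = 2*3 + 1 = 7, q_3 = 2*4 + 1 = 9.
  i=4: a_4=16, p_4 = 16*7 + 3 = 115, q_4 = 16*9 + 4 = 148.
q_4 = 148 > 11, so the last convergent with denominator <= 11 is p_3/q_3 = 7/9.
The closest fraction with denominator <= 11 is either p_3/q_3 or the intermediate fraction (k*p_3 + p_2)/(k*q_3 + q_2) with the largest k >= 1 whose denominator stays <= 11; these approach x as k grows, and every other convergent or intermediate fraction in range is farther away.
Largest k: floor((11 - q_2)/q_3) = floor((11 - 4)/9) = 0.
Since k = 0, no intermediate fraction beyond p_3/q_3 has denominator <= 11, so the convergent 7/9 is the closest (its error is |115*9 - 7*148|/(148*9) = 1/1332).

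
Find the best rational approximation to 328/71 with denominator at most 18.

Expand x = 328/71 as a continued fraction with the Euclidean algorithm:
  328 = 4*71 + 44, so a_0 = 4.
  71 = 1*44 + 27, so a_1 = 1.
  44 = 1*27 + 17, so a_2 = 1.
  27 = 1*17 + 10, so a_3 = 1.
  17 = 1*10 + 7, so a_4 = 1.
  10 = 1*7 + 3, so a_5 = 1.
  7 = 2*3 + 1, so a_6 = 2.
  3 = 3*1 + 0, so a_7 = 3.
so x = [4; 1, 1, 1, 1, 1, 2, 3].
Convergents (p_i = a_i*p_{i-1} + p_{i-2}, q_i = a_i*q_{i-1} + q_{i-2} with p_{-2}=0, p_{-1}=1, q_{-2}=1, q_{-1}=0), until the denominator exceeds 18:
  i=0: a_0=4, p_0 = 4*1 + 0 = 4, q_0 = 4*0 + 1 = 1.
  i=1: a_1=1, p_1 = 1*4 + 1 = 5, q_1 = 1*1 + 0 = 1.
  i=2: a_2=1, p_2 = 1*5 + 4 = 9, q_2 = 1*1 + 1 = 2.
  i=3: a_3=1, p_3 = 1*9 + 5 = 14, q_3 = 1*2 + 1 = 3.
  i=4: a_4=1, p_4 = 1*14 + 9 = 23, q_4 = 1*3 + 2 = 5.
  i=5: a_5=1, p_5 = 1*23 + 14 = 37, q_5 = 1*5 + 3 = 8.
  i=6: a_6=2, p_6 = 2*37 + 23 = 97, q_6 = 2*8 + 5 = 21.
q_6 = 21 > 18, so the last convergent with denominator <= 18 is p_5/q_5 = 37/8.
The closest fraction with denominator <= 18 is either p_5/q_5 or the intermediate fraction (k*p_5 + p_4)/(k*q_5 + q_4) with the largest k >= 1 whose denominator stays <= 18; these approach x as k grows, and every other convergent or intermediate fraction in range is farther away.
Largest k: floor((18 - q_4)/q_5) = floor((18 - 5)/8) = 1.
That gives (1*37 + 23)/(1*8 + 5) = 60/13.
Compare the errors: |x - 37/8| = |328*8 - 37*71|/(71*8) = 3/568, and |x - 60/13| = |328*13 - 60*71|/(71*13) = 4/923.
Cross-multiplying, 4*568 = 2272 < 2769 = 3*923, so 4/923 is smaller: the intermediate fraction 60/13 is closer to x than 37/8.

60/13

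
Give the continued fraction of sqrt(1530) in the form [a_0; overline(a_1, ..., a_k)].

Write x_i = (sqrt(1530) + m_i)/d_i with (m_0, d_0) = (0, 1). a_0 = floor(sqrt(1530)) = 39, since 39^2 = 1521 <= 1530 < 1600 = 40^2.
Iterate m_{i+1} = d_i*a_i - m_i, d_{i+1} = (1530 - m_{i+1}^2)/d_i, a_{i+1} = floor((a_0 + m_{i+1})/d_{i+1}):
  m_1 = 1*39 - 0 = 39, d_1 = (1530 - 39^2)/1 = 9/1 = 9, a_1 = floor((39 + 39)/9) = 8.
  m_2 = 9*8 - 39 = 33, d_2 = (1530 - 33^2)/9 = 441/9 = 49, a_2 = floor((39 + 33)/49) = 1.
  m_3 = 49*1 - 33 = 16, d_3 = (1530 - 16^2)/49 = 1274/49 = 26, a_3 = floor((39 + 16)/26) = 2.
  m_4 = 26*2 - 16 = 36, d_4 = (1530 - 36^2)/26 = 234/26 = 9, a_4 = floor((39 + 36)/9) = 8.
  m_5 = 9*8 - 36 = 36, d_5 = (1530 - 36^2)/9 = 234/9 = 26, a_5 = floor((39 + 36)/26) = 2.
  m_6 = 26*2 - 36 = 16, d_6 = (1530 - 16^2)/26 = 1274/26 = 49, a_6 = floor((39 + 16)/49) = 1.
  m_7 = 49*1 - 16 = 33, d_7 = (1530 - 33^2)/49 = 441/49 = 9, a_7 = floor((39 + 33)/9) = 8.
  m_8 = 9*8 - 33 = 39, d_8 = (1530 - 39^2)/9 = 9/9 = 1, a_8 = floor((39 + 39)/1) = 78.
  m_9 = 1*78 - 39 = 39, d_9 = (1530 - 39^2)/1 = 9/1 = 9: (m_9, d_9) = (m_1, d_1) = (39, 9), so from here the quotients repeat a_1, ..., a_8; the period length is 8.
Hence the expansion of sqrt(1530) is a_0 = 39 followed by the repeating block 8, 1, 2, 8, 2, 1, 8, 78 (period 8).

[39; overline(8, 1, 2, 8, 2, 1, 8, 78)]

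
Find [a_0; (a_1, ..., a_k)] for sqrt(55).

[7; (2, 2, 2, 14)]

Write x_i = (sqrt(55) + m_i)/d_i with (m_0, d_0) = (0, 1). a_0 = floor(sqrt(55)) = 7, since 7^2 = 49 <= 55 < 64 = 8^2.
Iterate m_{i+1} = d_i*a_i - m_i, d_{i+1} = (55 - m_{i+1}^2)/d_i, a_{i+1} = floor((a_0 + m_{i+1})/d_{i+1}):
  m_1 = 1*7 - 0 = 7, d_1 = (55 - 7^2)/1 = 6/1 = 6, a_1 = floor((7 + 7)/6) = 2.
  m_2 = 6*2 - 7 = 5, d_2 = (55 - 5^2)/6 = 30/6 = 5, a_2 = floor((7 + 5)/5) = 2.
  m_3 = 5*2 - 5 = 5, d_3 = (55 - 5^2)/5 = 30/5 = 6, a_3 = floor((7 + 5)/6) = 2.
  m_4 = 6*2 - 5 = 7, d_4 = (55 - 7^2)/6 = 6/6 = 1, a_4 = floor((7 + 7)/1) = 14.
  m_5 = 1*14 - 7 = 7, d_5 = (55 - 7^2)/1 = 6/1 = 6: (m_5, d_5) = (m_1, d_1) = (7, 6), so from here the quotients repeat a_1, ..., a_4; the period length is 4.
Hence the expansion of sqrt(55) is a_0 = 7 followed by the repeating block 2, 2, 2, 14 (period 4).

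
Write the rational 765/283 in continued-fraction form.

[2; 1, 2, 2, 1, 2, 2, 4]

Run the Euclidean algorithm on 765 and 283; the successive quotients are the partial quotients a_0, a_1, ... (each step inverts the fractional part left over by the previous one):
  765 = 2*283 + 199, so a_0 = 2.
  283 = 1*199 + 84, so a_1 = 1.
  199 = 2*84 + 31, so a_2 = 2.
  84 = 2*31 + 22, so a_3 = 2.
  31 = 1*22 + 9, so a_4 = 1.
  22 = 2*9 + 4, so a_5 = 2.
  9 = 2*4 + 1, so a_6 = 2.
  4 = 4*1 + 0, so a_7 = 4.
The remainder reaches 0 after 8 divisions, so the expansion has 8 partial quotients, read off in order.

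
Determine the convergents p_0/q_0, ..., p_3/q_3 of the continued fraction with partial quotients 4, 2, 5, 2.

Using the convergent recurrence p_i = a_i*p_{i-1} + p_{i-2}, q_i = a_i*q_{i-1} + q_{i-2} with p_{-2}=0, p_{-1}=1, q_{-2}=1, q_{-1}=0:
  i=0: a_0=4, p_0 = 4*1 + 0 = 4, q_0 = 4*0 + 1 = 1.
  i=1: a_1=2, p_1 = 2*4 + 1 = 9, q_1 = 2*1 + 0 = 2.
  i=2: a_2=5, p_2 = 5*9 + 4 = 49, q_2 = 5*2 + 1 = 11.
  i=3: a_3=2, p_3 = 2*49 + 9 = 107, q_3 = 2*11 + 2 = 24.

4/1, 9/2, 49/11, 107/24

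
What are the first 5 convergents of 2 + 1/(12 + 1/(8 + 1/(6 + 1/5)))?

Using the convergent recurrence p_i = a_i*p_{i-1} + p_{i-2}, q_i = a_i*q_{i-1} + q_{i-2} with p_{-2}=0, p_{-1}=1, q_{-2}=1, q_{-1}=0:
  i=0: a_0=2, p_0 = 2*1 + 0 = 2, q_0 = 2*0 + 1 = 1.
  i=1: a_1=12, p_1 = 12*2 + 1 = 25, q_1 = 12*1 + 0 = 12.
  i=2: a_2=8, p_2 = 8*25 + 2 = 202, q_2 = 8*12 + 1 = 97.
  i=3: a_3=6, p_3 = 6*202 + 25 = 1237, q_3 = 6*97 + 12 = 594.
  i=4: a_4=5, p_4 = 5*1237 + 202 = 6387, q_4 = 5*594 + 97 = 3067.

2/1, 25/12, 202/97, 1237/594, 6387/3067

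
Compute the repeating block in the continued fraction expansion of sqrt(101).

[10; (20)]

Write x_i = (sqrt(101) + m_i)/d_i with (m_0, d_0) = (0, 1). a_0 = floor(sqrt(101)) = 10, since 10^2 = 100 <= 101 < 121 = 11^2.
Iterate m_{i+1} = d_i*a_i - m_i, d_{i+1} = (101 - m_{i+1}^2)/d_i, a_{i+1} = floor((a_0 + m_{i+1})/d_{i+1}):
  m_1 = 1*10 - 0 = 10, d_1 = (101 - 10^2)/1 = 1/1 = 1, a_1 = floor((10 + 10)/1) = 20.
  m_2 = 1*20 - 10 = 10, d_2 = (101 - 10^2)/1 = 1/1 = 1: (m_2, d_2) = (m_1, d_1) = (10, 1), so from here the quotient a_1 repeats; the period length is 1.
Hence the expansion of sqrt(101) is a_0 = 10 followed by the repeating block 20 (period 1).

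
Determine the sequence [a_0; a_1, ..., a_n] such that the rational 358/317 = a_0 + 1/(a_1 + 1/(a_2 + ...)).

[1; 7, 1, 2, 1, 2, 1, 2]

Run the Euclidean algorithm on 358 and 317; the successive quotients are the partial quotients a_0, a_1, ... (each step inverts the fractional part left over by the previous one):
  358 = 1*317 + 41, so a_0 = 1.
  317 = 7*41 + 30, so a_1 = 7.
  41 = 1*30 + 11, so a_2 = 1.
  30 = 2*11 + 8, so a_3 = 2.
  11 = 1*8 + 3, so a_4 = 1.
  8 = 2*3 + 2, so a_5 = 2.
  3 = 1*2 + 1, so a_6 = 1.
  2 = 2*1 + 0, so a_7 = 2.
The remainder reaches 0 after 8 divisions, so the expansion has 8 partial quotients, read off in order.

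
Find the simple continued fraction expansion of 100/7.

Run the Euclidean algorithm on 100 and 7; the successive quotients are the partial quotients a_0, a_1, ... (each step inverts the fractional part left over by the previous one):
  100 = 14*7 + 2, so a_0 = 14.
  7 = 3*2 + 1, so a_1 = 3.
  2 = 2*1 + 0, so a_2 = 2.
The remainder reaches 0 after 3 divisions, so the expansion has 3 partial quotients, read off in order.

[14; 3, 2]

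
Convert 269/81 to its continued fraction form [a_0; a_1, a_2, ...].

Run the Euclidean algorithm on 269 and 81; the successive quotients are the partial quotients a_0, a_1, ... (each step inverts the fractional part left over by the previous one):
  269 = 3*81 + 26, so a_0 = 3.
  81 = 3*26 + 3, so a_1 = 3.
  26 = 8*3 + 2, so a_2 = 8.
  3 = 1*2 + 1, so a_3 = 1.
  2 = 2*1 + 0, so a_4 = 2.
The remainder reaches 0 after 5 divisions, so the expansion has 5 partial quotients, read off in order.

[3; 3, 8, 1, 2]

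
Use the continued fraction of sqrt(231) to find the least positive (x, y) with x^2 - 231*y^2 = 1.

First expand sqrt(231) as a continued fraction. With x_i = (sqrt(231) + m_i)/d_i and (m_0, d_0) = (0, 1): a_0 = floor(sqrt(231)) = 15, since 15^2 = 225 <= 231 < 256 = 16^2.
Iterate m_{i+1} = d_i*a_i - m_i, d_{i+1} = (231 - m_{i+1}^2)/d_i, a_{i+1} = floor((a_0 + m_{i+1})/d_{i+1}):
  m_1 = 1*15 - 0 = 15, d_1 = (231 - 15^2)/1 = 6/1 = 6, a_1 = floor((15 + 15)/6) = 5.
  m_2 = 6*5 - 15 = 15, d_2 = (231 - 15^2)/6 = 6/6 = 1, a_2 = floor((15 + 15)/1) = 30.
  m_3 = 1*30 - 15 = 15, d_3 = (231 - 15^2)/1 = 6/1 = 6: (m_3, d_3) = (m_1, d_1) = (15, 6), so from here the quotients repeat a_1, a_2; the period length is 2.
So sqrt(231) = [15; (5, 30)] with period length k = 2.
k is even, so the fundamental solution of x^2 - 231y^2 = 1 is (p_{k-1}, q_{k-1}) = (p_1, q_1); compute convergents through index 1.
Convergents (p_i = a_i*p_{i-1} + p_{i-2}, q_i = a_i*q_{i-1} + q_{i-2} with p_{-2}=0, p_{-1}=1, q_{-2}=1, q_{-1}=0):
  i=0: a_0=15, p_0 = 15*1 + 0 = 15, q_0 = 15*0 + 1 = 1.
  i=1: a_1=5, p_1 = 5*15 + 1 = 76, q_1 = 5*1 + 0 = 5.
Check: 76^2 - 231*5^2 = 5776 - 5775 = 1, so (x, y) = (76, 5) solves the equation, and by the theorem it is the least positive solution.

(x, y) = (76, 5)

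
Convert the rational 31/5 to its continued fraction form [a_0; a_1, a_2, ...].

Run the Euclidean algorithm on 31 and 5; the successive quotients are the partial quotients a_0, a_1, ... (each step inverts the fractional part left over by the previous one):
  31 = 6*5 + 1, so a_0 = 6.
  5 = 5*1 + 0, so a_1 = 5.
The remainder reaches 0 after 2 divisions, so the expansion has 2 partial quotients, read off in order.

[6; 5]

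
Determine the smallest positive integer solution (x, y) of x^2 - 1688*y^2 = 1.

(x, y) = (7022501, 170925)

First expand sqrt(1688) as a continued fraction. With x_i = (sqrt(1688) + m_i)/d_i and (m_0, d_0) = (0, 1): a_0 = floor(sqrt(1688)) = 41, since 41^2 = 1681 <= 1688 < 1764 = 42^2.
Iterate m_{i+1} = d_i*a_i - m_i, d_{i+1} = (1688 - m_{i+1}^2)/d_i, a_{i+1} = floor((a_0 + m_{i+1})/d_{i+1}):
  m_1 = 1*41 - 0 = 41, d_1 = (1688 - 41^2)/1 = 7/1 = 7, a_1 = floor((41 + 41)/7) = 11.
  m_2 = 7*11 - 41 = 36, d_2 = (1688 - 36^2)/7 = 392/7 = 56, a_2 = floor((41 + 36)/56) = 1.
  m_3 = 56*1 - 36 = 20, d_3 = (1688 - 20^2)/56 = 1288/56 = 23, a_3 = floor((41 + 20)/23) = 2.
  m_4 = 23*2 - 20 = 26, d_4 = (1688 - 26^2)/23 = 1012/23 = 44, a_4 = floor((41 + 26)/44) = 1.
  m_5 = 44*1 - 26 = 18, d_5 = (1688 - 18^2)/44 = 1364/44 = 31, a_5 = floor((41 + 18)/31) = 1.
  m_6 = 31*1 - 18 = 13, d_6 = (1688 - 13^2)/31 = 1519/31 = 49, a_6 = floor((41 + 13)/49) = 1.
  m_7 = 49*1 - 13 = 36, d_7 = (1688 - 36^2)/49 = 392/49 = 8, a_7 = floor((41 + 36)/8) = 9.
  m_8 = 8*9 - 36 = 36, d_8 = (1688 - 36^2)/8 = 392/8 = 49, a_8 = floor((41 + 36)/49) = 1.
  m_9 = 49*1 - 36 = 13, d_9 = (1688 - 13^2)/49 = 1519/49 = 31, a_9 = floor((41 + 13)/31) = 1.
  m_10 = 31*1 - 13 = 18, d_10 = (1688 - 18^2)/31 = 1364/31 = 44, a_10 = floor((41 + 18)/44) = 1.
  m_11 = 44*1 - 18 = 26, d_11 = (1688 - 26^2)/44 = 1012/44 = 23, a_11 = floor((41 + 26)/23) = 2.
  m_12 = 23*2 - 26 = 20, d_12 = (1688 - 20^2)/23 = 1288/23 = 56, a_12 = floor((41 + 20)/56) = 1.
  m_13 = 56*1 - 20 = 36, d_13 = (1688 - 36^2)/56 = 392/56 = 7, a_13 = floor((41 + 36)/7) = 11.
  m_14 = 7*11 - 36 = 41, d_14 = (1688 - 41^2)/7 = 7/7 = 1, a_14 = floor((41 + 41)/1) = 82.
  m_15 = 1*82 - 41 = 41, d_15 = (1688 - 41^2)/1 = 7/1 = 7: (m_15, d_15) = (m_1, d_1) = (41, 7), so from here the quotients repeat a_1, ..., a_14; the period length is 14.
So sqrt(1688) = [41; (11, 1, 2, 1, 1, 1, 9, 1, 1, 1, 2, 1, 11, 82)] with period length k = 14.
k is even, so the fundamental solution of x^2 - 1688y^2 = 1 is (p_{k-1}, q_{k-1}) = (p_13, q_13); compute convergents through index 13.
Convergents (p_i = a_i*p_{i-1} + p_{i-2}, q_i = a_i*q_{i-1} + q_{i-2} with p_{-2}=0, p_{-1}=1, q_{-2}=1, q_{-1}=0):
  i=0: a_0=41, p_0 = 41*1 + 0 = 41, q_0 = 41*0 + 1 = 1.
  i=1: a_1=11, p_1 = 11*41 + 1 = 452, q_1 = 11*1 + 0 = 11.
  i=2: a_2=1, p_2 = 1*452 + 41 = 493, q_2 = 1*11 + 1 = 12.
  i=3: a_3=2, p_3 = 2*493 + 452 = 1438, q_3 = 2*12 + 11 = 35.
  i=4: a_4=1, p_4 = 1*1438 + 493 = 1931, q_4 = 1*35 + 12 = 47.
  i=5: a_5=1, p_5 = 1*1931 + 1438 = 3369, q_5 = 1*47 + 35 = 82.
  i=6: a_6=1, p_6 = 1*3369 + 1931 = 5300, q_6 = 1*82 + 47 = 129.
  i=7: a_7=9, p_7 = 9*5300 + 3369 = 51069, q_7 = 9*129 + 82 = 1243.
  i=8: a_8=1, p_8 = 1*51069 + 5300 = 56369, q_8 = 1*1243 + 129 = 1372.
  i=9: a_9=1, p_9 = 1*56369 + 51069 = 107438, q_9 = 1*1372 + 1243 = 2615.
  i=10: a_10=1, p_10 = 1*107438 + 56369 = 163807, q_10 = 1*2615 + 1372 = 3987.
  i=11: a_11=2, p_11 = 2*163807 + 107438 = 435052, q_11 = 2*3987 + 2615 = 10589.
  i=12: a_12=1, p_12 = 1*435052 + 163807 = 598859, q_12 = 1*10589 + 3987 = 14576.
  i=13: a_13=11, p_13 = 11*598859 + 435052 = 7022501, q_13 = 11*14576 + 10589 = 170925.
Check: 7022501^2 - 1688*170925^2 = 49315520295001 - 49315520295000 = 1, so (x, y) = (7022501, 170925) solves the equation, and by the theorem it is the least positive solution.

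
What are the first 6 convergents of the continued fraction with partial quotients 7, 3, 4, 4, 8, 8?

7/1, 22/3, 95/13, 402/55, 3311/453, 26890/3679

Using the convergent recurrence p_i = a_i*p_{i-1} + p_{i-2}, q_i = a_i*q_{i-1} + q_{i-2} with p_{-2}=0, p_{-1}=1, q_{-2}=1, q_{-1}=0:
  i=0: a_0=7, p_0 = 7*1 + 0 = 7, q_0 = 7*0 + 1 = 1.
  i=1: a_1=3, p_1 = 3*7 + 1 = 22, q_1 = 3*1 + 0 = 3.
  i=2: a_2=4, p_2 = 4*22 + 7 = 95, q_2 = 4*3 + 1 = 13.
  i=3: a_3=4, p_3 = 4*95 + 22 = 402, q_3 = 4*13 + 3 = 55.
  i=4: a_4=8, p_4 = 8*402 + 95 = 3311, q_4 = 8*55 + 13 = 453.
  i=5: a_5=8, p_5 = 8*3311 + 402 = 26890, q_5 = 8*453 + 55 = 3679.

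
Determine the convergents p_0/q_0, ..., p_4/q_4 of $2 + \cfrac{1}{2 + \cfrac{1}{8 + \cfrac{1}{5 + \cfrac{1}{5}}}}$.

2/1, 5/2, 42/17, 215/87, 1117/452

Using the convergent recurrence p_i = a_i*p_{i-1} + p_{i-2}, q_i = a_i*q_{i-1} + q_{i-2} with p_{-2}=0, p_{-1}=1, q_{-2}=1, q_{-1}=0:
  i=0: a_0=2, p_0 = 2*1 + 0 = 2, q_0 = 2*0 + 1 = 1.
  i=1: a_1=2, p_1 = 2*2 + 1 = 5, q_1 = 2*1 + 0 = 2.
  i=2: a_2=8, p_2 = 8*5 + 2 = 42, q_2 = 8*2 + 1 = 17.
  i=3: a_3=5, p_3 = 5*42 + 5 = 215, q_3 = 5*17 + 2 = 87.
  i=4: a_4=5, p_4 = 5*215 + 42 = 1117, q_4 = 5*87 + 17 = 452.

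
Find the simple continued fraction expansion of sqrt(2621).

[51; (5, 9, 9, 5, 102)]

Write x_i = (sqrt(2621) + m_i)/d_i with (m_0, d_0) = (0, 1). a_0 = floor(sqrt(2621)) = 51, since 51^2 = 2601 <= 2621 < 2704 = 52^2.
Iterate m_{i+1} = d_i*a_i - m_i, d_{i+1} = (2621 - m_{i+1}^2)/d_i, a_{i+1} = floor((a_0 + m_{i+1})/d_{i+1}):
  m_1 = 1*51 - 0 = 51, d_1 = (2621 - 51^2)/1 = 20/1 = 20, a_1 = floor((51 + 51)/20) = 5.
  m_2 = 20*5 - 51 = 49, d_2 = (2621 - 49^2)/20 = 220/20 = 11, a_2 = floor((51 + 49)/11) = 9.
  m_3 = 11*9 - 49 = 50, d_3 = (2621 - 50^2)/11 = 121/11 = 11, a_3 = floor((51 + 50)/11) = 9.
  m_4 = 11*9 - 50 = 49, d_4 = (2621 - 49^2)/11 = 220/11 = 20, a_4 = floor((51 + 49)/20) = 5.
  m_5 = 20*5 - 49 = 51, d_5 = (2621 - 51^2)/20 = 20/20 = 1, a_5 = floor((51 + 51)/1) = 102.
  m_6 = 1*102 - 51 = 51, d_6 = (2621 - 51^2)/1 = 20/1 = 20: (m_6, d_6) = (m_1, d_1) = (51, 20), so from here the quotients repeat a_1, ..., a_5; the period length is 5.
Hence the expansion of sqrt(2621) is a_0 = 51 followed by the repeating block 5, 9, 9, 5, 102 (period 5).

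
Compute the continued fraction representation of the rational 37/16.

Run the Euclidean algorithm on 37 and 16; the successive quotients are the partial quotients a_0, a_1, ... (each step inverts the fractional part left over by the previous one):
  37 = 2*16 + 5, so a_0 = 2.
  16 = 3*5 + 1, so a_1 = 3.
  5 = 5*1 + 0, so a_2 = 5.
The remainder reaches 0 after 3 divisions, so the expansion has 3 partial quotients, read off in order.

[2; 3, 5]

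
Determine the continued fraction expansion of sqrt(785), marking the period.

Write x_i = (sqrt(785) + m_i)/d_i with (m_0, d_0) = (0, 1). a_0 = floor(sqrt(785)) = 28, since 28^2 = 784 <= 785 < 841 = 29^2.
Iterate m_{i+1} = d_i*a_i - m_i, d_{i+1} = (785 - m_{i+1}^2)/d_i, a_{i+1} = floor((a_0 + m_{i+1})/d_{i+1}):
  m_1 = 1*28 - 0 = 28, d_1 = (785 - 28^2)/1 = 1/1 = 1, a_1 = floor((28 + 28)/1) = 56.
  m_2 = 1*56 - 28 = 28, d_2 = (785 - 28^2)/1 = 1/1 = 1: (m_2, d_2) = (m_1, d_1) = (28, 1), so from here the quotient a_1 repeats; the period length is 1.
Hence the expansion of sqrt(785) is a_0 = 28 followed by the repeating block 56 (period 1).

[28; (56)]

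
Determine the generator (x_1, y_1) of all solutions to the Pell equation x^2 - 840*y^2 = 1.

(x, y) = (29, 1)

First expand sqrt(840) as a continued fraction. With x_i = (sqrt(840) + m_i)/d_i and (m_0, d_0) = (0, 1): a_0 = floor(sqrt(840)) = 28, since 28^2 = 784 <= 840 < 841 = 29^2.
Iterate m_{i+1} = d_i*a_i - m_i, d_{i+1} = (840 - m_{i+1}^2)/d_i, a_{i+1} = floor((a_0 + m_{i+1})/d_{i+1}):
  m_1 = 1*28 - 0 = 28, d_1 = (840 - 28^2)/1 = 56/1 = 56, a_1 = floor((28 + 28)/56) = 1.
  m_2 = 56*1 - 28 = 28, d_2 = (840 - 28^2)/56 = 56/56 = 1, a_2 = floor((28 + 28)/1) = 56.
  m_3 = 1*56 - 28 = 28, d_3 = (840 - 28^2)/1 = 56/1 = 56: (m_3, d_3) = (m_1, d_1) = (28, 56), so from here the quotients repeat a_1, a_2; the period length is 2.
So sqrt(840) = [28; (1, 56)] with period length k = 2.
k is even, so the fundamental solution of x^2 - 840y^2 = 1 is (p_{k-1}, q_{k-1}) = (p_1, q_1); compute convergents through index 1.
Convergents (p_i = a_i*p_{i-1} + p_{i-2}, q_i = a_i*q_{i-1} + q_{i-2} with p_{-2}=0, p_{-1}=1, q_{-2}=1, q_{-1}=0):
  i=0: a_0=28, p_0 = 28*1 + 0 = 28, q_0 = 28*0 + 1 = 1.
  i=1: a_1=1, p_1 = 1*28 + 1 = 29, q_1 = 1*1 + 0 = 1.
Check: 29^2 - 840*1^2 = 841 - 840 = 1, so (x, y) = (29, 1) solves the equation, and by the theorem it is the least positive solution.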